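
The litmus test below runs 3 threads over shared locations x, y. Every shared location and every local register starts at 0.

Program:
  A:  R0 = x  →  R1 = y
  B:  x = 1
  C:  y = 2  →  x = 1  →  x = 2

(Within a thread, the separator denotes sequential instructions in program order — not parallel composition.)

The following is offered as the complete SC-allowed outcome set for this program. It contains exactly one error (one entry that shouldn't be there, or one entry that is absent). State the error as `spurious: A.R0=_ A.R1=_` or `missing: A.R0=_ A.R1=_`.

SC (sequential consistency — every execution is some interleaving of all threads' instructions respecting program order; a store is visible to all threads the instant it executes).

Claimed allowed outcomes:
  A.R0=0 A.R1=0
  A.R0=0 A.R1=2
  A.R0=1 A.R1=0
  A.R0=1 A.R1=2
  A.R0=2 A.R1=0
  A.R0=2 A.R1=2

spurious: A.R0=2 A.R1=0

outcome vector order: (A.R0,A.R1)
under SC → 00; 02; 10; 12; 22
claimed∖SC = {20}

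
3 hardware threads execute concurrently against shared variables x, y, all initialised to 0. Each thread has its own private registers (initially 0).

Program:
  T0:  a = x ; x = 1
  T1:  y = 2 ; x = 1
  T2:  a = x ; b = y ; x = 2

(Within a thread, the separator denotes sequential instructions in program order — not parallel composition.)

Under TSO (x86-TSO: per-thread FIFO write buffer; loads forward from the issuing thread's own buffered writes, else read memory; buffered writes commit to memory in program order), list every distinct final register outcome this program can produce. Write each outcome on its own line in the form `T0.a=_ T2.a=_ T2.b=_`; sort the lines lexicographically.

T0.a=0 T2.a=0 T2.b=0
T0.a=0 T2.a=0 T2.b=2
T0.a=0 T2.a=1 T2.b=0
T0.a=0 T2.a=1 T2.b=2
T0.a=1 T2.a=0 T2.b=0
T0.a=1 T2.a=0 T2.b=2
T0.a=1 T2.a=1 T2.b=2
T0.a=2 T2.a=0 T2.b=0
T0.a=2 T2.a=0 T2.b=2
T0.a=2 T2.a=1 T2.b=2

outcome vector order: (T0.a,T2.a,T2.b)
|TSO outcomes| = 10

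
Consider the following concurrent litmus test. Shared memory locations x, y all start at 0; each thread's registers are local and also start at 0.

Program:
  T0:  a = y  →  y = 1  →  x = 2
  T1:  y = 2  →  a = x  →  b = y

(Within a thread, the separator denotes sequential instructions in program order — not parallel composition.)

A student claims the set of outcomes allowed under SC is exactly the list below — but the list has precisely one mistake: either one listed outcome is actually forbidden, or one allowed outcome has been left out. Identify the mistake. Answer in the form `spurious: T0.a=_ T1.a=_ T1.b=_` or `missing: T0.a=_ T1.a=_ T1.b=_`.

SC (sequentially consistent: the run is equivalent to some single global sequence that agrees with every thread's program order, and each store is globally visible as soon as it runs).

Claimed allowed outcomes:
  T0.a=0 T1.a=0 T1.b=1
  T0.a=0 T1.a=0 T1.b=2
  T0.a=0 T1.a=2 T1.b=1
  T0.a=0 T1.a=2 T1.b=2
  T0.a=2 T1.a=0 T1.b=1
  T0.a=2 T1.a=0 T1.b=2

missing: T0.a=2 T1.a=2 T1.b=1

outcome vector order: (T0.a,T1.a,T1.b)
[SC] allowed = {001 002 021 022 201 202 221}
SC∖claimed = {221}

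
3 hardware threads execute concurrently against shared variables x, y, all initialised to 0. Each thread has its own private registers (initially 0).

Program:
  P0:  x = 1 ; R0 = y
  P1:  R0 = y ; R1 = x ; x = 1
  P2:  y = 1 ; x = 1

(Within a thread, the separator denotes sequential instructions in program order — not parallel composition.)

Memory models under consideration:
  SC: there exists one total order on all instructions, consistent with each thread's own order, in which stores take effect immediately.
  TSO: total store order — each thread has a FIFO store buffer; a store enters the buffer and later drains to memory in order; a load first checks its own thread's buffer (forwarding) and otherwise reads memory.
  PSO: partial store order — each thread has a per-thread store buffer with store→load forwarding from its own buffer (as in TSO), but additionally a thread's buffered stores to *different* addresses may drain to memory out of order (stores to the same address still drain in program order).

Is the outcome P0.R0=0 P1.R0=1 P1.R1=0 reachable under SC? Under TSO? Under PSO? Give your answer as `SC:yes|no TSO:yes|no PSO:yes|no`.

SC:no TSO:yes PSO:yes

outcome vector order: (P0.R0,P1.R0,P1.R1)
SC (7): <0 0 0> <0 0 1> <0 1 1> <1 0 0> <1 0 1> <1 1 0> <1 1 1>
TSO (8): <0 0 0> <0 0 1> <0 1 0> <0 1 1> <1 0 0> <1 0 1> <1 1 0> <1 1 1>
PSO (8): <0 0 0> <0 0 1> <0 1 0> <0 1 1> <1 0 0> <1 0 1> <1 1 0> <1 1 1>
target <0 1 0> ∈ {TSO,PSO}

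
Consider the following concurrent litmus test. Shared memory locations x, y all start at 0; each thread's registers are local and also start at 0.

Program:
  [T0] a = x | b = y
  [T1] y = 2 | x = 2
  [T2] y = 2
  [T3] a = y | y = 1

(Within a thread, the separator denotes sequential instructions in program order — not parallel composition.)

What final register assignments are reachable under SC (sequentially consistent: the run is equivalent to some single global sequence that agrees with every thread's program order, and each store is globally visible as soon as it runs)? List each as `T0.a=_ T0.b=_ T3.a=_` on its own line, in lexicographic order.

T0.a=0 T0.b=0 T3.a=0
T0.a=0 T0.b=0 T3.a=2
T0.a=0 T0.b=1 T3.a=0
T0.a=0 T0.b=1 T3.a=2
T0.a=0 T0.b=2 T3.a=0
T0.a=0 T0.b=2 T3.a=2
T0.a=2 T0.b=1 T3.a=0
T0.a=2 T0.b=1 T3.a=2
T0.a=2 T0.b=2 T3.a=0
T0.a=2 T0.b=2 T3.a=2

outcome vector order: (T0.a,T0.b,T3.a)
|SC outcomes| = 10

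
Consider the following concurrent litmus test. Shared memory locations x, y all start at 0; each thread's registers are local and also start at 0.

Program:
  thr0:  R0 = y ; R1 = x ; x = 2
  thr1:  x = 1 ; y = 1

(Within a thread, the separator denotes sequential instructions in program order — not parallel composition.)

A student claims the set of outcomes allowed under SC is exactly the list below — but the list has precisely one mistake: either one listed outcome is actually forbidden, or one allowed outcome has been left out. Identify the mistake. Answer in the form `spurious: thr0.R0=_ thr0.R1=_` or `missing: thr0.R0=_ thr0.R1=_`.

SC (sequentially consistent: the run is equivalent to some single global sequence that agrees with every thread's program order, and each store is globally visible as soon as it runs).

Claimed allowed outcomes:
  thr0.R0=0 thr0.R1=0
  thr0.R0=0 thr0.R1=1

outcome vector order: (thr0.R0,thr0.R1)
under SC → 0/0 0/1 1/1
SC∖claimed = {1/1}

missing: thr0.R0=1 thr0.R1=1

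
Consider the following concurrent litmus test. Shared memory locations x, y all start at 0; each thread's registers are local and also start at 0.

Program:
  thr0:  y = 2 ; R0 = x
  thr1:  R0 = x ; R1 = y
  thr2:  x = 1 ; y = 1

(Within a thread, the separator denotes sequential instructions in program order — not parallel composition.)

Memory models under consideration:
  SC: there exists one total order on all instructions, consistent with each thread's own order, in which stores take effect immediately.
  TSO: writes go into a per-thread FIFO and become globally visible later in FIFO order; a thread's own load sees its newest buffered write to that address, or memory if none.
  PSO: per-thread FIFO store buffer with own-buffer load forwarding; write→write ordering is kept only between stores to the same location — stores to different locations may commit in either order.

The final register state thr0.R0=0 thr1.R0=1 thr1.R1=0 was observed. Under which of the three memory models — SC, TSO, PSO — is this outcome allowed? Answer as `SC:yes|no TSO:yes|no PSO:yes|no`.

SC:no TSO:yes PSO:yes

outcome vector order: (thr0.R0,thr1.R0,thr1.R1)
SC: 11 outcomes — {0/0/0; 0/0/1; 0/0/2; 0/1/1; 0/1/2; 1/0/0; 1/0/1; 1/0/2; 1/1/0; 1/1/1; 1/1/2}
TSO: 12 outcomes — {0/0/0; 0/0/1; 0/0/2; 0/1/0; 0/1/1; 0/1/2; 1/0/0; 1/0/1; 1/0/2; 1/1/0; 1/1/1; 1/1/2}
PSO: 12 outcomes — {0/0/0; 0/0/1; 0/0/2; 0/1/0; 0/1/1; 0/1/2; 1/0/0; 1/0/1; 1/0/2; 1/1/0; 1/1/1; 1/1/2}
target 0/1/0 ∈ {TSO,PSO}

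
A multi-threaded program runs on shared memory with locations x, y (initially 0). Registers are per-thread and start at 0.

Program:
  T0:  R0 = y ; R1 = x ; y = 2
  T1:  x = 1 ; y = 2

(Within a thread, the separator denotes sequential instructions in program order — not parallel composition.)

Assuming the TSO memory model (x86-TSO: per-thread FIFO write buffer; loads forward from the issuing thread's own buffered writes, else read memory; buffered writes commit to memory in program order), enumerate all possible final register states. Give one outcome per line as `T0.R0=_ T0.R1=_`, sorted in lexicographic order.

outcome vector order: (T0.R0,T0.R1)
|TSO outcomes| = 3

T0.R0=0 T0.R1=0
T0.R0=0 T0.R1=1
T0.R0=2 T0.R1=1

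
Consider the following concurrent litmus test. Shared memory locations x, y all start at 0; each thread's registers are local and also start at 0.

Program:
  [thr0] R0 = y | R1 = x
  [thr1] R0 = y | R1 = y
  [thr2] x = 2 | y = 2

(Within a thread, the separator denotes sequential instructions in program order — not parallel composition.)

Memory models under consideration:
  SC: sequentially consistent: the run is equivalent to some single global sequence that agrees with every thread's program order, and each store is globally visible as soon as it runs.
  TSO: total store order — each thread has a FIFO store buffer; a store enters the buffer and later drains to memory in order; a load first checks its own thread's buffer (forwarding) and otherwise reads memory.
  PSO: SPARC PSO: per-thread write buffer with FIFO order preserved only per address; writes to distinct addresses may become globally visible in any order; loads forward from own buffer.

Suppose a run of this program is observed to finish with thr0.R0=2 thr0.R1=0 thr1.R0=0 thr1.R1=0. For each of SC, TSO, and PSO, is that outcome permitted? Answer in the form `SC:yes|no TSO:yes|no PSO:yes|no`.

SC:no TSO:no PSO:yes

outcome vector order: (thr0.R0,thr0.R1,thr1.R0,thr1.R1)
under SC → 0/0/0/0, 0/0/0/2, 0/0/2/2, 0/2/0/0, 0/2/0/2, 0/2/2/2, 2/2/0/0, 2/2/0/2, 2/2/2/2
under TSO → 0/0/0/0, 0/0/0/2, 0/0/2/2, 0/2/0/0, 0/2/0/2, 0/2/2/2, 2/2/0/0, 2/2/0/2, 2/2/2/2
under PSO → 0/0/0/0, 0/0/0/2, 0/0/2/2, 0/2/0/0, 0/2/0/2, 0/2/2/2, 2/0/0/0, 2/0/0/2, 2/0/2/2, 2/2/0/0, 2/2/0/2, 2/2/2/2
target 2/0/0/0 ∈ {PSO}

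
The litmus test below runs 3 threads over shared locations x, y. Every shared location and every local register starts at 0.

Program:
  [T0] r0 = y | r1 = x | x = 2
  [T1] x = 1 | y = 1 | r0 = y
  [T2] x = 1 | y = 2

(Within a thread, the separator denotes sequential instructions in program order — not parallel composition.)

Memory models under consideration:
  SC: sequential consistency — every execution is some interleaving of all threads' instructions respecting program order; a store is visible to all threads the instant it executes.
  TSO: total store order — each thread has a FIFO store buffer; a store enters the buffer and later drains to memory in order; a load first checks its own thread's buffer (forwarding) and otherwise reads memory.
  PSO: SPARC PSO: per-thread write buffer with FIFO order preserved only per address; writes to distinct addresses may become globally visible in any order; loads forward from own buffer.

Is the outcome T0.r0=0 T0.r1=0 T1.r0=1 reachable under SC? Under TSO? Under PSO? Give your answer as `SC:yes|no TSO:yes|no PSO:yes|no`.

outcome vector order: (T0.r0,T0.r1,T1.r0)
[SC] allowed = {001 002 011 012 111 112 211 212}
[TSO] allowed = {001 002 011 012 111 112 211 212}
[PSO] allowed = {001 002 011 012 101 102 111 112 201 202 211 212}
target 001 ∈ {SC,TSO,PSO}

SC:yes TSO:yes PSO:yes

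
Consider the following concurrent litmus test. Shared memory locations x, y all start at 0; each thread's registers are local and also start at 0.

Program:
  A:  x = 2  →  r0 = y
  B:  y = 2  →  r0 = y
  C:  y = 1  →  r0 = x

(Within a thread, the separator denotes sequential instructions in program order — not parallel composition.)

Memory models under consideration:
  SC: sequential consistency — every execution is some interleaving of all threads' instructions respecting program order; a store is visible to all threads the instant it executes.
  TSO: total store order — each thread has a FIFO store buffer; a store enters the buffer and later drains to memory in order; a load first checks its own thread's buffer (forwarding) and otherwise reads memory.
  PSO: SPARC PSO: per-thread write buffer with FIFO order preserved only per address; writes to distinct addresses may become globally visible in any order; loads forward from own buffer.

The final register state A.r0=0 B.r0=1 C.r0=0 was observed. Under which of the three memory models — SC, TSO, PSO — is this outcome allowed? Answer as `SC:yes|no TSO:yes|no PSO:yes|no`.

outcome vector order: (A.r0,B.r0,C.r0)
SC (9): (0,1,2), (0,2,2), (1,1,0), (1,1,2), (1,2,0), (1,2,2), (2,1,2), (2,2,0), (2,2,2)
TSO (12): (0,1,0), (0,1,2), (0,2,0), (0,2,2), (1,1,0), (1,1,2), (1,2,0), (1,2,2), (2,1,0), (2,1,2), (2,2,0), (2,2,2)
PSO (12): (0,1,0), (0,1,2), (0,2,0), (0,2,2), (1,1,0), (1,1,2), (1,2,0), (1,2,2), (2,1,0), (2,1,2), (2,2,0), (2,2,2)
target (0,1,0) ∈ {TSO,PSO}

SC:no TSO:yes PSO:yes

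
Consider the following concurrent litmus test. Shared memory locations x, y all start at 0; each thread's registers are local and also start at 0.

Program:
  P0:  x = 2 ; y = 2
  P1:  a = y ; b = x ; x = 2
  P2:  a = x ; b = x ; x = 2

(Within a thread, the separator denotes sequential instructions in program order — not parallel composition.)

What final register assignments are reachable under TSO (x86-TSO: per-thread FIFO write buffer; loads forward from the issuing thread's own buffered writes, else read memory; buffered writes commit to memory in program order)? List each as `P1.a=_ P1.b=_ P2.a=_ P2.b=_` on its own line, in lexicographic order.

P1.a=0 P1.b=0 P2.a=0 P2.b=0
P1.a=0 P1.b=0 P2.a=0 P2.b=2
P1.a=0 P1.b=0 P2.a=2 P2.b=2
P1.a=0 P1.b=2 P2.a=0 P2.b=0
P1.a=0 P1.b=2 P2.a=0 P2.b=2
P1.a=0 P1.b=2 P2.a=2 P2.b=2
P1.a=2 P1.b=2 P2.a=0 P2.b=0
P1.a=2 P1.b=2 P2.a=0 P2.b=2
P1.a=2 P1.b=2 P2.a=2 P2.b=2

outcome vector order: (P1.a,P1.b,P2.a,P2.b)
|TSO outcomes| = 9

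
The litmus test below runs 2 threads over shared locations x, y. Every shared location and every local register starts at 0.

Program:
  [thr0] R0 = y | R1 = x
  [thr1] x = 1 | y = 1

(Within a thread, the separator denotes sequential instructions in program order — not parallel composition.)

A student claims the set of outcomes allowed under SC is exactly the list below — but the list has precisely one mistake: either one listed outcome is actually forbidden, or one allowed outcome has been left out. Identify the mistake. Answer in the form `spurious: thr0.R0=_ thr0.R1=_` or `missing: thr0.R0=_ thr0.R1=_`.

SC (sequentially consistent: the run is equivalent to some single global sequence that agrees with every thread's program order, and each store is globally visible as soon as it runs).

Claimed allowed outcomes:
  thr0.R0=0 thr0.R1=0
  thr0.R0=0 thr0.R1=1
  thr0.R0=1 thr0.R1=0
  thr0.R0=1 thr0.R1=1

spurious: thr0.R0=1 thr0.R1=0

outcome vector order: (thr0.R0,thr0.R1)
[SC] allowed = {0/0 0/1 1/1}
claimed∖SC = {1/0}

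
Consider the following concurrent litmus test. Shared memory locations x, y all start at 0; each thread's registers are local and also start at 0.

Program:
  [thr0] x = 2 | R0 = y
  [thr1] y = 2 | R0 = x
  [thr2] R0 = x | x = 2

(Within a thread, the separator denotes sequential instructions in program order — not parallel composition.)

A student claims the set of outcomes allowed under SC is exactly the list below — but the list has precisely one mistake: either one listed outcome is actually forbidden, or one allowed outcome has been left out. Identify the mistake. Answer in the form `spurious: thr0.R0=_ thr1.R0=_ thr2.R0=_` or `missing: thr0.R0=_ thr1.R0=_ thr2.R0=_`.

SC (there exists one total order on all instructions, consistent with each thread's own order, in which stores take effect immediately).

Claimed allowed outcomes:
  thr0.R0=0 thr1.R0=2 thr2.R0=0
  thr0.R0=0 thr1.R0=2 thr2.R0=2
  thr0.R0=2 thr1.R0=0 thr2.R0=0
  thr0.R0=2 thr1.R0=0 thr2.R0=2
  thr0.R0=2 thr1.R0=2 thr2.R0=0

missing: thr0.R0=2 thr1.R0=2 thr2.R0=2

outcome vector order: (thr0.R0,thr1.R0,thr2.R0)
SC (6): 020 022 200 202 220 222
SC∖claimed = {222}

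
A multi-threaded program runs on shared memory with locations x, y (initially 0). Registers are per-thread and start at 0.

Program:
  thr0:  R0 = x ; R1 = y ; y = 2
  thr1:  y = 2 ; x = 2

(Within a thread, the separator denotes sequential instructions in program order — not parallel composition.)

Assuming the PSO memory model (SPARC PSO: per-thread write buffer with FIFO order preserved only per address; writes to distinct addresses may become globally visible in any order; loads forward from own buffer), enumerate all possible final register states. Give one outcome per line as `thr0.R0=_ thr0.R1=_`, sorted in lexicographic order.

outcome vector order: (thr0.R0,thr0.R1)
|PSO outcomes| = 4

thr0.R0=0 thr0.R1=0
thr0.R0=0 thr0.R1=2
thr0.R0=2 thr0.R1=0
thr0.R0=2 thr0.R1=2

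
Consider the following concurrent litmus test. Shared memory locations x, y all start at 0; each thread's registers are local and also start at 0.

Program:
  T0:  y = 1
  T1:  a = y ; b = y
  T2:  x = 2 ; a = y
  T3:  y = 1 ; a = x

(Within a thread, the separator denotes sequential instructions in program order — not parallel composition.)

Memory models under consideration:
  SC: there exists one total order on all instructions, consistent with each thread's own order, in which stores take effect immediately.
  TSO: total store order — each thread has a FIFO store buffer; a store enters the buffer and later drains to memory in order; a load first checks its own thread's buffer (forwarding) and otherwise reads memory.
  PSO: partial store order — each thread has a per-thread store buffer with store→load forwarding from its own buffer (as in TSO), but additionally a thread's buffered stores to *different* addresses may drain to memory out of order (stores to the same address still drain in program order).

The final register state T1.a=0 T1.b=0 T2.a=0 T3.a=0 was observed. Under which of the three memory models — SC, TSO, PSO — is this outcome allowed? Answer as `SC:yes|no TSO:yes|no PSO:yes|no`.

outcome vector order: (T1.a,T1.b,T2.a,T3.a)
SC: 9 outcomes — {<0 0 0 2> <0 0 1 0> <0 0 1 2> <0 1 0 2> <0 1 1 0> <0 1 1 2> <1 1 0 2> <1 1 1 0> <1 1 1 2>}
TSO: 12 outcomes — {<0 0 0 0> <0 0 0 2> <0 0 1 0> <0 0 1 2> <0 1 0 0> <0 1 0 2> <0 1 1 0> <0 1 1 2> <1 1 0 0> <1 1 0 2> <1 1 1 0> <1 1 1 2>}
PSO: 12 outcomes — {<0 0 0 0> <0 0 0 2> <0 0 1 0> <0 0 1 2> <0 1 0 0> <0 1 0 2> <0 1 1 0> <0 1 1 2> <1 1 0 0> <1 1 0 2> <1 1 1 0> <1 1 1 2>}
target <0 0 0 0> ∈ {TSO,PSO}

SC:no TSO:yes PSO:yes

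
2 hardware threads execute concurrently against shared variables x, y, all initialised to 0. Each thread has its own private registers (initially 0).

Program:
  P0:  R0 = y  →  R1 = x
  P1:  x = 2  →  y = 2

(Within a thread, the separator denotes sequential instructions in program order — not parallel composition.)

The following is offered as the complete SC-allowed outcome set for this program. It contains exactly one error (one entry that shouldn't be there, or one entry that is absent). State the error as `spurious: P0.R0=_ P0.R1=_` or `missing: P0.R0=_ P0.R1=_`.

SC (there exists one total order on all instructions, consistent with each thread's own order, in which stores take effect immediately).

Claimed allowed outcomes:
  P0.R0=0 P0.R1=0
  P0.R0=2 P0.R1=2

missing: P0.R0=0 P0.R1=2

outcome vector order: (P0.R0,P0.R1)
SC: 3 outcomes — {<0 0> <0 2> <2 2>}
SC∖claimed = {<0 2>}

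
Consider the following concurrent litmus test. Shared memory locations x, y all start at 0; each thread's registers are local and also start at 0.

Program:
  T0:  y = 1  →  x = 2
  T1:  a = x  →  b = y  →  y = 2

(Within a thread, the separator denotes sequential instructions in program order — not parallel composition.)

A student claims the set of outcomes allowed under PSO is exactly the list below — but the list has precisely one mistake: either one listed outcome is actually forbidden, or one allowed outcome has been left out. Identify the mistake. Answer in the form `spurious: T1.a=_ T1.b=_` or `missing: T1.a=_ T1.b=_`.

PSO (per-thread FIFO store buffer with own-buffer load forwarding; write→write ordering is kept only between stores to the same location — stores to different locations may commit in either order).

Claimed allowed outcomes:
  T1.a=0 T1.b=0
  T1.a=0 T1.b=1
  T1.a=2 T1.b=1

outcome vector order: (T1.a,T1.b)
PSO: 4 outcomes — {(0,0), (0,1), (2,0), (2,1)}
PSO∖claimed = {(2,0)}

missing: T1.a=2 T1.b=0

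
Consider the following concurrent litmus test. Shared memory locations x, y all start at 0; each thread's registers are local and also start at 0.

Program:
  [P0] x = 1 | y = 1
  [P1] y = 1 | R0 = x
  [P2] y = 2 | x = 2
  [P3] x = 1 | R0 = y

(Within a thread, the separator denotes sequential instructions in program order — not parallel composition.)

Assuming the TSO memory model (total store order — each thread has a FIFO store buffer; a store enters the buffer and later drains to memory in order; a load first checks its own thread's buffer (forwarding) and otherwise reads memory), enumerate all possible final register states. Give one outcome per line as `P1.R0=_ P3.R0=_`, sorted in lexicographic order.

outcome vector order: (P1.R0,P3.R0)
|TSO outcomes| = 9

P1.R0=0 P3.R0=0
P1.R0=0 P3.R0=1
P1.R0=0 P3.R0=2
P1.R0=1 P3.R0=0
P1.R0=1 P3.R0=1
P1.R0=1 P3.R0=2
P1.R0=2 P3.R0=0
P1.R0=2 P3.R0=1
P1.R0=2 P3.R0=2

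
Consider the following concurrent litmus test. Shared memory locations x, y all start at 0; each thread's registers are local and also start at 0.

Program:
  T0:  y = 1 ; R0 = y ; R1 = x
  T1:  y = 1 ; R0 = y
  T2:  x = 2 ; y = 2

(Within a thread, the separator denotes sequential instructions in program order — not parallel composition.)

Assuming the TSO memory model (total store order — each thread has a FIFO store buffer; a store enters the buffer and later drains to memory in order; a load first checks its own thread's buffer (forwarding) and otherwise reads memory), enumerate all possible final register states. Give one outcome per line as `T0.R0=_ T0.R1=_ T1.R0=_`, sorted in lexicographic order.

T0.R0=1 T0.R1=0 T1.R0=1
T0.R0=1 T0.R1=0 T1.R0=2
T0.R0=1 T0.R1=2 T1.R0=1
T0.R0=1 T0.R1=2 T1.R0=2
T0.R0=2 T0.R1=2 T1.R0=1
T0.R0=2 T0.R1=2 T1.R0=2

outcome vector order: (T0.R0,T0.R1,T1.R0)
|TSO outcomes| = 6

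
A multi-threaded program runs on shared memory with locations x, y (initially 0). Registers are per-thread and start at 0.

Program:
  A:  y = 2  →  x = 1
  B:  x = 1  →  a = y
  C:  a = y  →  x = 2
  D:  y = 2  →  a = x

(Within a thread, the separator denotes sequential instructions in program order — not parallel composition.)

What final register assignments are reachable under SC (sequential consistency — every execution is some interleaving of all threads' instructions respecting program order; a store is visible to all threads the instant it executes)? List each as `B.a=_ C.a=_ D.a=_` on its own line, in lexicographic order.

outcome vector order: (B.a,C.a,D.a)
|SC outcomes| = 10

B.a=0 C.a=0 D.a=1
B.a=0 C.a=0 D.a=2
B.a=0 C.a=2 D.a=1
B.a=0 C.a=2 D.a=2
B.a=2 C.a=0 D.a=0
B.a=2 C.a=0 D.a=1
B.a=2 C.a=0 D.a=2
B.a=2 C.a=2 D.a=0
B.a=2 C.a=2 D.a=1
B.a=2 C.a=2 D.a=2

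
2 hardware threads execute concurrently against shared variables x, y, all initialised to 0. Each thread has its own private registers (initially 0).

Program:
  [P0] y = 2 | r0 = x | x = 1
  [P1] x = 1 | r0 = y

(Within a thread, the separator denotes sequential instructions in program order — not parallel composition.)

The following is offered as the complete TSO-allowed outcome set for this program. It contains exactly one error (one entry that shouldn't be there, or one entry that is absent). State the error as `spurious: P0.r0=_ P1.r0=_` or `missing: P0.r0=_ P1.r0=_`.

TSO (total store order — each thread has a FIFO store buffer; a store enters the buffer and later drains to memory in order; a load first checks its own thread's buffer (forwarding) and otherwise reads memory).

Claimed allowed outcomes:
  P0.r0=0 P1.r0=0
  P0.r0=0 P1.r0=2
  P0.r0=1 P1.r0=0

missing: P0.r0=1 P1.r0=2

outcome vector order: (P0.r0,P1.r0)
TSO (4): (0,0); (0,2); (1,0); (1,2)
TSO∖claimed = {(1,2)}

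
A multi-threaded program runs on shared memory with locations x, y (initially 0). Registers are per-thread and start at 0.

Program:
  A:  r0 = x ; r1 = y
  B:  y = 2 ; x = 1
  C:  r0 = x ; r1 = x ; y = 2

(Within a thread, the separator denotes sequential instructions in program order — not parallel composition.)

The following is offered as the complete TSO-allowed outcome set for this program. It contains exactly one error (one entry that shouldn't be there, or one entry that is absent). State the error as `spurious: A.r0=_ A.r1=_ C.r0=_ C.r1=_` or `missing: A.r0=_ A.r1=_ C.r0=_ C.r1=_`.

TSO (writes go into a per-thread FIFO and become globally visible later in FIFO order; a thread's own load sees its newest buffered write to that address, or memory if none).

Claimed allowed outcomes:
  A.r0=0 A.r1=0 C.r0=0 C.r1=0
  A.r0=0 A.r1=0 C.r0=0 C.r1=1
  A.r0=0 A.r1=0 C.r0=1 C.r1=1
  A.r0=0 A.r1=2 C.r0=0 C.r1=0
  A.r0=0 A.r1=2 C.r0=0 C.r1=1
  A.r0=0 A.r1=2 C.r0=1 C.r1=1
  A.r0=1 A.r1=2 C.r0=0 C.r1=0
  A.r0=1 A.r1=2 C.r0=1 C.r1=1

missing: A.r0=1 A.r1=2 C.r0=0 C.r1=1

outcome vector order: (A.r0,A.r1,C.r0,C.r1)
TSO: 9 outcomes — {(0,0,0,0); (0,0,0,1); (0,0,1,1); (0,2,0,0); (0,2,0,1); (0,2,1,1); (1,2,0,0); (1,2,0,1); (1,2,1,1)}
TSO∖claimed = {(1,2,0,1)}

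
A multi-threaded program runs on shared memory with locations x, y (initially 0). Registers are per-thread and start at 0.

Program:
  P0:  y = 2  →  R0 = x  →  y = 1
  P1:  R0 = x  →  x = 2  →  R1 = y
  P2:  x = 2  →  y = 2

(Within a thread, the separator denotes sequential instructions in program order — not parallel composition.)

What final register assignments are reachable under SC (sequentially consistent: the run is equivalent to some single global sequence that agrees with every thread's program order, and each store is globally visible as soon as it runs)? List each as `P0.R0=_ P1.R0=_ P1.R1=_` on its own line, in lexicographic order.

P0.R0=0 P1.R0=0 P1.R1=1
P0.R0=0 P1.R0=0 P1.R1=2
P0.R0=0 P1.R0=2 P1.R1=1
P0.R0=0 P1.R0=2 P1.R1=2
P0.R0=2 P1.R0=0 P1.R1=0
P0.R0=2 P1.R0=0 P1.R1=1
P0.R0=2 P1.R0=0 P1.R1=2
P0.R0=2 P1.R0=2 P1.R1=0
P0.R0=2 P1.R0=2 P1.R1=1
P0.R0=2 P1.R0=2 P1.R1=2

outcome vector order: (P0.R0,P1.R0,P1.R1)
|SC outcomes| = 10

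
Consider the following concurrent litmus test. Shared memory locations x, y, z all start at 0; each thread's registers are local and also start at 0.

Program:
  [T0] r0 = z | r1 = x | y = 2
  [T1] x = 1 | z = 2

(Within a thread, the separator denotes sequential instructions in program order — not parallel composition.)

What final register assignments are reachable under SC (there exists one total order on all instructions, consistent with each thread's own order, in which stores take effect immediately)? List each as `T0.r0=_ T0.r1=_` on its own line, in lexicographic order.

T0.r0=0 T0.r1=0
T0.r0=0 T0.r1=1
T0.r0=2 T0.r1=1

outcome vector order: (T0.r0,T0.r1)
|SC outcomes| = 3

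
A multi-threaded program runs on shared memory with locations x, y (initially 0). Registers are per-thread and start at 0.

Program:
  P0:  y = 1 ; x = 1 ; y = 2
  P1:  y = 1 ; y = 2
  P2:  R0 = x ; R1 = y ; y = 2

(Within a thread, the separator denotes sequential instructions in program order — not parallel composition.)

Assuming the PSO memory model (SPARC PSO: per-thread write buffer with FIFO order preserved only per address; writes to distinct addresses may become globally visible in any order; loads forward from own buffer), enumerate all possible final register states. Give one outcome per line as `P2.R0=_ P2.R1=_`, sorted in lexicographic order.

P2.R0=0 P2.R1=0
P2.R0=0 P2.R1=1
P2.R0=0 P2.R1=2
P2.R0=1 P2.R1=0
P2.R0=1 P2.R1=1
P2.R0=1 P2.R1=2

outcome vector order: (P2.R0,P2.R1)
|PSO outcomes| = 6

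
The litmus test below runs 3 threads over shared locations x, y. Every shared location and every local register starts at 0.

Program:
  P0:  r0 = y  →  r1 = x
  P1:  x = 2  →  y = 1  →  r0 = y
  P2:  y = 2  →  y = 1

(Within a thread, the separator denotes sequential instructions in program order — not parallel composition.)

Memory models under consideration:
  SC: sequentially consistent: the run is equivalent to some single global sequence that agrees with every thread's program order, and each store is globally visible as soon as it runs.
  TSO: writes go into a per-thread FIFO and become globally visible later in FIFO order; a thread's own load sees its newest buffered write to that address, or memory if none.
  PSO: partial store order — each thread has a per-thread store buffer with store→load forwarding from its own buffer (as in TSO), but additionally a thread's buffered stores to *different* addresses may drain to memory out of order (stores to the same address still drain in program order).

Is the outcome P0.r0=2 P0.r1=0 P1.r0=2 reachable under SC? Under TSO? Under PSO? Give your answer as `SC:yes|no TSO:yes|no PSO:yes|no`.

SC:no TSO:no PSO:yes

outcome vector order: (P0.r0,P0.r1,P1.r0)
under SC → 0/0/1 0/0/2 0/2/1 0/2/2 1/0/1 1/2/1 1/2/2 2/0/1 2/2/1 2/2/2
under TSO → 0/0/1 0/0/2 0/2/1 0/2/2 1/0/1 1/2/1 1/2/2 2/0/1 2/2/1 2/2/2
under PSO → 0/0/1 0/0/2 0/2/1 0/2/2 1/0/1 1/0/2 1/2/1 1/2/2 2/0/1 2/0/2 2/2/1 2/2/2
target 2/0/2 ∈ {PSO}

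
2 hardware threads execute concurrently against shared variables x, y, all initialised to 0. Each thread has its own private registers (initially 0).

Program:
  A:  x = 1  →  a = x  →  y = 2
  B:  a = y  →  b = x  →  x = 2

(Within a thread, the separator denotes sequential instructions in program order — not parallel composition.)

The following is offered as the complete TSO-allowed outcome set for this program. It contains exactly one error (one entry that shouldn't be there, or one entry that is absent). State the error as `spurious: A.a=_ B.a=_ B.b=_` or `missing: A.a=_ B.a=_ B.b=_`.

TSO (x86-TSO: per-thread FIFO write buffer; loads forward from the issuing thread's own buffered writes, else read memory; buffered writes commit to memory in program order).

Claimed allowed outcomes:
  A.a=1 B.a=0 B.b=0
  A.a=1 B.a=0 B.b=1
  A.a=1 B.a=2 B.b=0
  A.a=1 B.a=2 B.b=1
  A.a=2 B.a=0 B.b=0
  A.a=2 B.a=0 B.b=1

outcome vector order: (A.a,B.a,B.b)
under TSO → 100; 101; 121; 200; 201
claimed∖TSO = {120}

spurious: A.a=1 B.a=2 B.b=0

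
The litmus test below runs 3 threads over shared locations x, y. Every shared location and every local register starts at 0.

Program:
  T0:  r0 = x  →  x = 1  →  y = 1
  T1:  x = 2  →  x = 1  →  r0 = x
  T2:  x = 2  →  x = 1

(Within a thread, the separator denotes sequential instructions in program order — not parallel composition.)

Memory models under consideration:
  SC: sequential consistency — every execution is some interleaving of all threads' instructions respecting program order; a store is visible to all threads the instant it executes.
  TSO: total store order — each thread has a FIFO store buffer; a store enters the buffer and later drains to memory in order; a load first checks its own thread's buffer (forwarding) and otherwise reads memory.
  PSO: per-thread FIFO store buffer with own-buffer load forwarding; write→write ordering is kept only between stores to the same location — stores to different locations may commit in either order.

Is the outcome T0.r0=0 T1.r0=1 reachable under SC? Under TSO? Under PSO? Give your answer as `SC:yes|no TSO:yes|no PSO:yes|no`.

outcome vector order: (T0.r0,T1.r0)
under SC → <0 1>, <0 2>, <1 1>, <1 2>, <2 1>, <2 2>
under TSO → <0 1>, <0 2>, <1 1>, <1 2>, <2 1>, <2 2>
under PSO → <0 1>, <0 2>, <1 1>, <1 2>, <2 1>, <2 2>
target <0 1> ∈ {SC,TSO,PSO}

SC:yes TSO:yes PSO:yes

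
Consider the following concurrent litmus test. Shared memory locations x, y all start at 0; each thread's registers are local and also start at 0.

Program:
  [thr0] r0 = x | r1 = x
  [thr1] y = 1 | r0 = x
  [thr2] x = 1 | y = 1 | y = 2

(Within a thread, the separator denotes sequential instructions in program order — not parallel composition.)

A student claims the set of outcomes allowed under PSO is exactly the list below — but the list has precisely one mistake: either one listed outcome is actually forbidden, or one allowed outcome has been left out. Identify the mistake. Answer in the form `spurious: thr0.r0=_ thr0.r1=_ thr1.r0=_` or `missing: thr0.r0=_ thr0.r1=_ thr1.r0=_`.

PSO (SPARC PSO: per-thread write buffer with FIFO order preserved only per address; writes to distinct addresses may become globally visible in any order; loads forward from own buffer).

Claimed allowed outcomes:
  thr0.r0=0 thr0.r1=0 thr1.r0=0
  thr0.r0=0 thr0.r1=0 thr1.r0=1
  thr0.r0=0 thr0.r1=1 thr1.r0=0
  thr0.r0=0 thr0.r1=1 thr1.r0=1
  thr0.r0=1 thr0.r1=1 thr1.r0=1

missing: thr0.r0=1 thr0.r1=1 thr1.r0=0

outcome vector order: (thr0.r0,thr0.r1,thr1.r0)
PSO (6): 000, 001, 010, 011, 110, 111
PSO∖claimed = {110}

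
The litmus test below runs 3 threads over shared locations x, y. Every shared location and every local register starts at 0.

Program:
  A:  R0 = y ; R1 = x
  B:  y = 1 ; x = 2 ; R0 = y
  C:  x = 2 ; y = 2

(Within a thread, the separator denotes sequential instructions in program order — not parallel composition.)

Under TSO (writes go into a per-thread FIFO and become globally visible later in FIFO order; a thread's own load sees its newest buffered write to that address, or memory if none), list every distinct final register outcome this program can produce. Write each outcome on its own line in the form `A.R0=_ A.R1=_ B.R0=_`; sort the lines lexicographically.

A.R0=0 A.R1=0 B.R0=1
A.R0=0 A.R1=0 B.R0=2
A.R0=0 A.R1=2 B.R0=1
A.R0=0 A.R1=2 B.R0=2
A.R0=1 A.R1=0 B.R0=1
A.R0=1 A.R1=0 B.R0=2
A.R0=1 A.R1=2 B.R0=1
A.R0=1 A.R1=2 B.R0=2
A.R0=2 A.R1=2 B.R0=1
A.R0=2 A.R1=2 B.R0=2

outcome vector order: (A.R0,A.R1,B.R0)
|TSO outcomes| = 10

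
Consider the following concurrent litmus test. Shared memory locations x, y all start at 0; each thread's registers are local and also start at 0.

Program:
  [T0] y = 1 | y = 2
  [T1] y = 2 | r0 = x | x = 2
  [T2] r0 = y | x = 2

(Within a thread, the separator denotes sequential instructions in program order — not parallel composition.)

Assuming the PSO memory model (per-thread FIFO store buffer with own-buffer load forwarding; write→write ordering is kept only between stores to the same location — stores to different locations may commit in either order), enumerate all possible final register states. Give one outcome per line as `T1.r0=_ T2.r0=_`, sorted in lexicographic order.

T1.r0=0 T2.r0=0
T1.r0=0 T2.r0=1
T1.r0=0 T2.r0=2
T1.r0=2 T2.r0=0
T1.r0=2 T2.r0=1
T1.r0=2 T2.r0=2

outcome vector order: (T1.r0,T2.r0)
|PSO outcomes| = 6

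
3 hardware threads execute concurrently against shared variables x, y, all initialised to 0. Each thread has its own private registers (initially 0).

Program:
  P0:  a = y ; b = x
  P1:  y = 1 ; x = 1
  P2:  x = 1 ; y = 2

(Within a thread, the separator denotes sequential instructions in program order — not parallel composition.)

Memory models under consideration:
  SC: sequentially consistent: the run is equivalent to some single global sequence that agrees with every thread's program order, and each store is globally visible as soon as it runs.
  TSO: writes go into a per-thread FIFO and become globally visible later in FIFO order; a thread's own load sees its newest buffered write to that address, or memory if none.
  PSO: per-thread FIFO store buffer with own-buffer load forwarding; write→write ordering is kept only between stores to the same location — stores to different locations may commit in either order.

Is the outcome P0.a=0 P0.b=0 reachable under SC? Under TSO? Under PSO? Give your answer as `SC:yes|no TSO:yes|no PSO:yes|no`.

outcome vector order: (P0.a,P0.b)
SC: 5 outcomes — {(0,0), (0,1), (1,0), (1,1), (2,1)}
TSO: 5 outcomes — {(0,0), (0,1), (1,0), (1,1), (2,1)}
PSO: 6 outcomes — {(0,0), (0,1), (1,0), (1,1), (2,0), (2,1)}
target (0,0) ∈ {SC,TSO,PSO}

SC:yes TSO:yes PSO:yes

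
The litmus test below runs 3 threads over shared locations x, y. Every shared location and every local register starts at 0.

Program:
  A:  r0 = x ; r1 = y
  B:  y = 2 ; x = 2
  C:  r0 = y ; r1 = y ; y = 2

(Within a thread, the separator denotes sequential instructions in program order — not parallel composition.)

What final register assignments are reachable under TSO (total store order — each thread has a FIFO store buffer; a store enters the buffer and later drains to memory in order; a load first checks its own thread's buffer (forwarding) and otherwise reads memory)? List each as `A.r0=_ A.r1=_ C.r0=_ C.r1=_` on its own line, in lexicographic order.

A.r0=0 A.r1=0 C.r0=0 C.r1=0
A.r0=0 A.r1=0 C.r0=0 C.r1=2
A.r0=0 A.r1=0 C.r0=2 C.r1=2
A.r0=0 A.r1=2 C.r0=0 C.r1=0
A.r0=0 A.r1=2 C.r0=0 C.r1=2
A.r0=0 A.r1=2 C.r0=2 C.r1=2
A.r0=2 A.r1=2 C.r0=0 C.r1=0
A.r0=2 A.r1=2 C.r0=0 C.r1=2
A.r0=2 A.r1=2 C.r0=2 C.r1=2

outcome vector order: (A.r0,A.r1,C.r0,C.r1)
|TSO outcomes| = 9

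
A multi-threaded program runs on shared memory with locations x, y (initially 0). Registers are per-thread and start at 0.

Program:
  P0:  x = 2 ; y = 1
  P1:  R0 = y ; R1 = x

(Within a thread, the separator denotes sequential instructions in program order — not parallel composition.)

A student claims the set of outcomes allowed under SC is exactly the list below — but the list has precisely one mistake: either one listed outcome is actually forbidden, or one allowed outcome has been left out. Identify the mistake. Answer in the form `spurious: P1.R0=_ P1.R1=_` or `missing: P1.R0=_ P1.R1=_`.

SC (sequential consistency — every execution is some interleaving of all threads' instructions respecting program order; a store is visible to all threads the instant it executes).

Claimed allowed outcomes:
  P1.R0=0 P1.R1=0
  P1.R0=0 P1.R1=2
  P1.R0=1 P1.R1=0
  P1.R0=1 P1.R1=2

outcome vector order: (P1.R0,P1.R1)
under SC → 00, 02, 12
claimed∖SC = {10}

spurious: P1.R0=1 P1.R1=0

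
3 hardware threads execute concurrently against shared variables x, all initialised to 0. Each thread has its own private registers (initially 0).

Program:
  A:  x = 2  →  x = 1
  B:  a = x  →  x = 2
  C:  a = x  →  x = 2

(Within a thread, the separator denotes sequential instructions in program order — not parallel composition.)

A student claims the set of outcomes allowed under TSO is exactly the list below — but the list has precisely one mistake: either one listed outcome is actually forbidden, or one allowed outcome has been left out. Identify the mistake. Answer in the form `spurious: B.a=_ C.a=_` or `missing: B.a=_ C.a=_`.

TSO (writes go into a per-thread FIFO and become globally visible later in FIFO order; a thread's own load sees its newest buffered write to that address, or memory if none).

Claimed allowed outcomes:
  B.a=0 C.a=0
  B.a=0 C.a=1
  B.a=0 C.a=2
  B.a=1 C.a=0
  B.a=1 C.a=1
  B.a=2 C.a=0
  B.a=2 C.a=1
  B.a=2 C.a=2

missing: B.a=1 C.a=2

outcome vector order: (B.a,C.a)
[TSO] allowed = {<0 0>; <0 1>; <0 2>; <1 0>; <1 1>; <1 2>; <2 0>; <2 1>; <2 2>}
TSO∖claimed = {<1 2>}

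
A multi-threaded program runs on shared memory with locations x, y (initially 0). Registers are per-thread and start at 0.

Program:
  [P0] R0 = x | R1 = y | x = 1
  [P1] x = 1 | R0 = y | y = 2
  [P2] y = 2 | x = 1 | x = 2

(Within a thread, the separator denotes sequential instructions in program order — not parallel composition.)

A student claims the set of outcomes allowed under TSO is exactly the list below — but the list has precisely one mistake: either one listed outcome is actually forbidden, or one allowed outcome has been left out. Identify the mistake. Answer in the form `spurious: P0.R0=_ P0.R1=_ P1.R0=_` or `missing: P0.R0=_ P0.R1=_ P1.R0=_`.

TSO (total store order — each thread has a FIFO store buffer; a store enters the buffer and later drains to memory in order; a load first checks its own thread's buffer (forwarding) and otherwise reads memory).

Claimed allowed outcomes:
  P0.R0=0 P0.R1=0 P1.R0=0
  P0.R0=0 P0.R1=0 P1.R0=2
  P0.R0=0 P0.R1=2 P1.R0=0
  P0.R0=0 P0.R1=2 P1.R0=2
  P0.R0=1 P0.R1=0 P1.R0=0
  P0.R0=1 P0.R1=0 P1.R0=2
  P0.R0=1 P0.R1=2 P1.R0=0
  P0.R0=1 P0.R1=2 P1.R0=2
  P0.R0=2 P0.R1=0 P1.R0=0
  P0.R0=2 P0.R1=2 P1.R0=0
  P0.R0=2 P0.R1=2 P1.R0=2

outcome vector order: (P0.R0,P0.R1,P1.R0)
TSO (10): (0,0,0), (0,0,2), (0,2,0), (0,2,2), (1,0,0), (1,0,2), (1,2,0), (1,2,2), (2,2,0), (2,2,2)
claimed∖TSO = {(2,0,0)}

spurious: P0.R0=2 P0.R1=0 P1.R0=0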